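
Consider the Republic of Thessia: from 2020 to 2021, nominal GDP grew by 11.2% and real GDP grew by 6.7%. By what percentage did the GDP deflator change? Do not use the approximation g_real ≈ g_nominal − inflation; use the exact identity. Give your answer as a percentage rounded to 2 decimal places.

4.22%

(1 + g_nom) = (1 + g_real)(1 + π), so π = 1.1120 / 1.0670 − 1 = 0.04217.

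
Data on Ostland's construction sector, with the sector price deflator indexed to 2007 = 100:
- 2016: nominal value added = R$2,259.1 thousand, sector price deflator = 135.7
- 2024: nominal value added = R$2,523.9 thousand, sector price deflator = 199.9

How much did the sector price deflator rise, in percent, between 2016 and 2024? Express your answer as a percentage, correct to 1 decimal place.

47.3%

Price-level change = 199.9 / 135.7 − 1 = 0.4731.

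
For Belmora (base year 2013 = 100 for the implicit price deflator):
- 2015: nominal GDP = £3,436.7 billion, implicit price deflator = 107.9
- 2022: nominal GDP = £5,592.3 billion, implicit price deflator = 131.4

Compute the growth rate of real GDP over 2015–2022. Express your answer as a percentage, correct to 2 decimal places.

Deflate each year: 2015 → 3436.7/1.079 = 3185.08; 2022 → 5592.3/1.314 = 4255.94.
So real GDP changed by 4255.94/3185.08 − 1 = 0.3362, i.e. 33.62%.

33.62%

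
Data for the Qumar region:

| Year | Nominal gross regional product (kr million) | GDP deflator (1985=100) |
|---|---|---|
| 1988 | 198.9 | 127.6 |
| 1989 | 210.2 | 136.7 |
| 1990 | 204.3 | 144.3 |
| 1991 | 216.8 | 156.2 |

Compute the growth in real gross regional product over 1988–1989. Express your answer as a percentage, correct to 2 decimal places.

Real gross regional product 1988 = 198.9/1.276 = 155.88.
Real gross regional product 1989 = 210.2/1.367 = 153.77.
Change = 153.77/155.88 − 1 = -0.0135.

-1.35%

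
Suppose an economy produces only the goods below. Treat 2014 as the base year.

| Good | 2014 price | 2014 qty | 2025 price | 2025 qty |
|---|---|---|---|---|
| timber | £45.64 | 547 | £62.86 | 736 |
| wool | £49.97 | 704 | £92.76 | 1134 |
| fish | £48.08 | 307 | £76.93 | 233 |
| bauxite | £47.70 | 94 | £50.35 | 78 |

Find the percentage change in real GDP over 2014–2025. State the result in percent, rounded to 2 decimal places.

32.49%

Real GDP 2014 = Nominal GDP 2014 = 45.64·547 + 49.97·704 + 48.08·307 + 47.70·94 = 79388.32.
Real GDP 2025 (at 2014 prices) = 45.64·736 + 49.97·1134 + 48.08·233 + 47.70·78 = 105180.26.
Real growth = 105180.26/79388.32 − 1 = 0.3249.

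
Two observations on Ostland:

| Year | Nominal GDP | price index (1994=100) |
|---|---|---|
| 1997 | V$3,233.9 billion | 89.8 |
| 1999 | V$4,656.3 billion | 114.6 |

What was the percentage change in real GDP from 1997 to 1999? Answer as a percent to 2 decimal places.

Deflate each year: 1997 → 3233.9/0.898 = 3601.22; 1999 → 4656.3/1.146 = 4063.09.
So real GDP changed by 4063.09/3601.22 − 1 = 0.1283, i.e. 12.83%.

12.83%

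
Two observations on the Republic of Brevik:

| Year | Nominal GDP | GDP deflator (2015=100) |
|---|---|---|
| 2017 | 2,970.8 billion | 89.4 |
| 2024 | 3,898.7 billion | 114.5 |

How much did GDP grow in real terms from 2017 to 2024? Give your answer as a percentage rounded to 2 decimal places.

Deflate each year: 2017 → 2970.8/0.894 = 3323.04; 2024 → 3898.7/1.145 = 3404.98.
So real GDP changed by 3404.98/3323.04 − 1 = 0.0247, i.e. 2.47%.

2.47%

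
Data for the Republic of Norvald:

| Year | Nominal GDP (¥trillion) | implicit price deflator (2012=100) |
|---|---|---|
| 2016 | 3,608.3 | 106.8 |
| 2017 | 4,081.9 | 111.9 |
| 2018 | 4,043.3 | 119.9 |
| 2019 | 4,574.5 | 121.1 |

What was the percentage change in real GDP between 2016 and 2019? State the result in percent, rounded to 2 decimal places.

11.81%

Real GDP 2016 = 3608.3/1.068 = 3378.56.
Real GDP 2019 = 4574.5/1.211 = 3777.46.
Change = 3777.46/3378.56 − 1 = 0.1181.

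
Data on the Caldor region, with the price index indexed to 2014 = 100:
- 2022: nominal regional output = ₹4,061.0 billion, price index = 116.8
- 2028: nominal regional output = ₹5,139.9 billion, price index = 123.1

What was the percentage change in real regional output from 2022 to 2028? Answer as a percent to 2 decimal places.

20.09%

Real regional output 2022 = 4061.0 / 1.168 = 3476.88.
Real regional output 2028 = 5139.9 / 1.231 = 4175.39.
Real growth = 4175.39 / 3476.88 − 1 = 0.2009.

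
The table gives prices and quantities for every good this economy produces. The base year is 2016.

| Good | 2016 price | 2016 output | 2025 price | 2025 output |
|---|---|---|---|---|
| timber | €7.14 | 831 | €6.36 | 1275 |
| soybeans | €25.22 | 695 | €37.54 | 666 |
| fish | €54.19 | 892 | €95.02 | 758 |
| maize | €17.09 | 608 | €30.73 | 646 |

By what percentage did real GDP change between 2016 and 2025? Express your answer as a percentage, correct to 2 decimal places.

Real GDP 2016 = Nominal GDP 2016 = 7.14·831 + 25.22·695 + 54.19·892 + 17.09·608 = 82189.44.
Real GDP 2025 (at 2016 prices) = 7.14·1275 + 25.22·666 + 54.19·758 + 17.09·646 = 78016.18.
Real growth = 78016.18/82189.44 − 1 = -0.0508.

-5.08%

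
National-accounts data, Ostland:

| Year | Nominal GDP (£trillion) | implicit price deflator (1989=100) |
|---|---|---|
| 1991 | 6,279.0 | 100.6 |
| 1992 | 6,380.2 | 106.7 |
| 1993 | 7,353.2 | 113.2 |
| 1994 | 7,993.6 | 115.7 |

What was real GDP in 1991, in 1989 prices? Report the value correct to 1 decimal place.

Real GDP 1991 = 6279.0 / 1.006 = 6241.55.

£6,241.6 trillion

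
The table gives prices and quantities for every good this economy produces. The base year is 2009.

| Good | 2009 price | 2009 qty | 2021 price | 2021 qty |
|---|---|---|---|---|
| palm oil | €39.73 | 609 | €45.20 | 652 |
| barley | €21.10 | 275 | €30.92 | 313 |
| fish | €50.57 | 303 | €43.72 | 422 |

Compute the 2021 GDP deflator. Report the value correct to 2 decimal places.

Nominal GDP 2021 = 45.20·652 + 30.92·313 + 43.72·422 = 57598.20.
Real GDP 2021 (at 2009 prices) = 39.73·652 + 21.10·313 + 50.57·422 = 53848.80.
Deflator = Nominal/Real × 100 = 57598.20/53848.80 × 100 = 106.963.

106.96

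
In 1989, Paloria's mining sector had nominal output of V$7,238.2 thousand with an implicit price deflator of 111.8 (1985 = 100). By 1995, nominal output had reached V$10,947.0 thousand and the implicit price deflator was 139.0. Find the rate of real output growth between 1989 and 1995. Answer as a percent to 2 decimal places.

21.64%

Deflate each year: 1989 → 7238.2/1.118 = 6474.24; 1995 → 10947.0/1.390 = 7875.54.
So real output changed by 7875.54/6474.24 − 1 = 0.2164, i.e. 21.64%.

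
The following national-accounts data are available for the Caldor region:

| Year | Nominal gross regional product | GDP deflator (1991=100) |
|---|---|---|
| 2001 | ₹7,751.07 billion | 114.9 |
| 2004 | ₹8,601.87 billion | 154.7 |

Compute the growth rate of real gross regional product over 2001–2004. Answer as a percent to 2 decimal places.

Deflate each year: 2001 → 7751.07/1.149 = 6745.93; 2004 → 8601.87/1.547 = 5560.36.
So real gross regional product changed by 5560.36/6745.93 − 1 = -0.1757, i.e. -17.57%.

-17.57%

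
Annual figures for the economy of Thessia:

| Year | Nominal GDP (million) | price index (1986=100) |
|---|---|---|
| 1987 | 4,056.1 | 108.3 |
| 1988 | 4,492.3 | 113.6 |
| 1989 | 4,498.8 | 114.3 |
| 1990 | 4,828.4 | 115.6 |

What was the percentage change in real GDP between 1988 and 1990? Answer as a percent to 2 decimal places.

Real GDP 1988 = 4492.3/1.136 = 3954.49.
Real GDP 1990 = 4828.4/1.156 = 4176.82.
Change = 4176.82/3954.49 − 1 = 0.0562.

5.62%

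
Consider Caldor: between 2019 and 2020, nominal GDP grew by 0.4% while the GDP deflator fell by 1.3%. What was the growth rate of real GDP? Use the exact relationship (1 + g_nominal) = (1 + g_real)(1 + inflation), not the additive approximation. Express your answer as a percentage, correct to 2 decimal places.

(1 + g_nom) = (1 + g_real)(1 + π), so g_real = 1.0040 / 0.9870 − 1 = 0.01722.

1.72%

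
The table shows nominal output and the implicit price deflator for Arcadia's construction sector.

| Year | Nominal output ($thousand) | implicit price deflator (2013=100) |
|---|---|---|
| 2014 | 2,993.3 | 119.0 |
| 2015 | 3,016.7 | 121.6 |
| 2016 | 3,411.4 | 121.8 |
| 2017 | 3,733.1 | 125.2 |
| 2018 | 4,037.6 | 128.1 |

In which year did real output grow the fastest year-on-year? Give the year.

2015: real = 3016.7/1.216 = 2480.84; growth vs 2014 (2515.38) = -1.37%.
2016: real = 3411.4/1.218 = 2800.82; growth vs 2015 (2480.84) = 12.90%.
2017: real = 3733.1/1.252 = 2981.71; growth vs 2016 (2800.82) = 6.46%.
2018: real = 4037.6/1.281 = 3151.91; growth vs 2017 (2981.71) = 5.71%.

2016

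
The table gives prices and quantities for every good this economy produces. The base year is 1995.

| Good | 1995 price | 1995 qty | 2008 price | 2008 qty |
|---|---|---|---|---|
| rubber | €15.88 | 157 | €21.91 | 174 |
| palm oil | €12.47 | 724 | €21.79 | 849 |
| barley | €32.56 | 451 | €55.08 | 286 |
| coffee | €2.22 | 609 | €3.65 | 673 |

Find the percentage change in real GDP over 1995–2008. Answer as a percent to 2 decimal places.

Real GDP 1995 = Nominal GDP 1995 = 15.88·157 + 12.47·724 + 32.56·451 + 2.22·609 = 27557.98.
Real GDP 2008 (at 1995 prices) = 15.88·174 + 12.47·849 + 32.56·286 + 2.22·673 = 24156.37.
Real growth = 24156.37/27557.98 − 1 = -0.1234.

-12.34%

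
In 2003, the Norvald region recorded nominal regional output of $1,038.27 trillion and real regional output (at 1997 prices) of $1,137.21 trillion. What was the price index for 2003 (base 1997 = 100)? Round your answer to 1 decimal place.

91.3

price index = (Nominal / Real) × 100 = 1038.27 / 1137.21 × 100 = 91.30.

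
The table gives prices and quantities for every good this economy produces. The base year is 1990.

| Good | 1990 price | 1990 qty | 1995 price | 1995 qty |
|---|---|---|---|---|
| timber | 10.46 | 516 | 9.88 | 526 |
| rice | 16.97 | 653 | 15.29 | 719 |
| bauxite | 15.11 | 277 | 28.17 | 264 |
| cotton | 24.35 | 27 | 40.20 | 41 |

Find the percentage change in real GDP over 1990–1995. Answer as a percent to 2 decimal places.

Real GDP 1990 = Nominal GDP 1990 = 10.46·516 + 16.97·653 + 15.11·277 + 24.35·27 = 21321.69.
Real GDP 1995 (at 1990 prices) = 10.46·526 + 16.97·719 + 15.11·264 + 24.35·41 = 22690.78.
Real growth = 22690.78/21321.69 − 1 = 0.0642.

6.42%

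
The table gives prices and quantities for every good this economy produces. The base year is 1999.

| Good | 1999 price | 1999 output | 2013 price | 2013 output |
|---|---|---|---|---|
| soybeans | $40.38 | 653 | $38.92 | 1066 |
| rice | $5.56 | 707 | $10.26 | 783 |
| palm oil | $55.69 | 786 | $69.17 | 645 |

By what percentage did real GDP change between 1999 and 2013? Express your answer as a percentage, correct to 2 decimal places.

12.48%

Real GDP 1999 = Nominal GDP 1999 = 40.38·653 + 5.56·707 + 55.69·786 = 74071.40.
Real GDP 2013 (at 1999 prices) = 40.38·1066 + 5.56·783 + 55.69·645 = 83318.61.
Real growth = 83318.61/74071.40 − 1 = 0.1248.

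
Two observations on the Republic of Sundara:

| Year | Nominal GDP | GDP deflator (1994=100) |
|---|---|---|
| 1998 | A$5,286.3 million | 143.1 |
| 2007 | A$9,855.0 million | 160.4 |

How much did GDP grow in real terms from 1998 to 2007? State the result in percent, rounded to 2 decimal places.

66.32%

Real GDP 1998 = 5286.3 / 1.431 = 3694.13.
Real GDP 2007 = 9855.0 / 1.604 = 6144.01.
Real growth = 6144.01 / 3694.13 − 1 = 0.6632.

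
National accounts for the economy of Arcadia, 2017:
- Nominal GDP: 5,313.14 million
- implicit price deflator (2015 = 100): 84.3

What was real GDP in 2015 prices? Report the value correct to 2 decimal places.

6,302.66 million

Real GDP = Nominal / (implicit price deflator/100) = 5313.14 / 0.843 = 6302.66.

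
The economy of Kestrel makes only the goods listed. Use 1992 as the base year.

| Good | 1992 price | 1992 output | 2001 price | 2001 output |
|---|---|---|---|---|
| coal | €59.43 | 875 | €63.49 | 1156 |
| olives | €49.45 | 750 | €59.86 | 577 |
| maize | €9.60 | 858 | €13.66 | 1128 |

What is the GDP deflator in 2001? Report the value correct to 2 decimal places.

Nominal GDP 2001 = 63.49·1156 + 59.86·577 + 13.66·1128 = 123342.14.
Real GDP 2001 (at 1992 prices) = 59.43·1156 + 49.45·577 + 9.60·1128 = 108062.53.
Deflator = Nominal/Real × 100 = 123342.14/108062.53 × 100 = 114.140.

114.14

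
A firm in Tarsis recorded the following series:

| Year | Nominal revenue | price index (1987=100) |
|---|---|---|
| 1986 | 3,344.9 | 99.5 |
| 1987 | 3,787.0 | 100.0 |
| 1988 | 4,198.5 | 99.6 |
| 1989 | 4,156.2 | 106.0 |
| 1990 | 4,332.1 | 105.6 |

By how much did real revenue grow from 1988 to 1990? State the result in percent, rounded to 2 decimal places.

Real revenue 1988 = 4198.5/0.996 = 4215.36.
Real revenue 1990 = 4332.1/1.056 = 4102.37.
Change = 4102.37/4215.36 − 1 = -0.0268.

-2.68%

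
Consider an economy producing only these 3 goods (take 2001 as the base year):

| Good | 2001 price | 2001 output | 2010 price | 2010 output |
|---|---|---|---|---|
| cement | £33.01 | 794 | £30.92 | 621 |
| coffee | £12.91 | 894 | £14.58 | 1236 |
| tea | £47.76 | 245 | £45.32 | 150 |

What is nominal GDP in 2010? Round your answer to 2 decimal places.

£44020.20

Nominal GDP 2010 = Σ (p_2010 × q_2010) = 30.92·621 + 14.58·1236 + 45.32·150 = 44020.20.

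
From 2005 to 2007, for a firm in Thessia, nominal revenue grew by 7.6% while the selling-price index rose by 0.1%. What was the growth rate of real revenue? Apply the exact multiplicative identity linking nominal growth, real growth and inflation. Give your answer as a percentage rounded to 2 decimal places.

7.49%

(1 + g_nom) = (1 + g_real)(1 + π), so g_real = 1.0760 / 1.0010 − 1 = 0.07493.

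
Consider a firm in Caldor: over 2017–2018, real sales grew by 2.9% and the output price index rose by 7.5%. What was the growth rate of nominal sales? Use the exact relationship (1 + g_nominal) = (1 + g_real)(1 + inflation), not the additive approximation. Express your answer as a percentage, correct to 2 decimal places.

(1 + g_nom) = (1 + g_real)(1 + π) = 1.0290 × 1.0750 = 1.10618.

10.62%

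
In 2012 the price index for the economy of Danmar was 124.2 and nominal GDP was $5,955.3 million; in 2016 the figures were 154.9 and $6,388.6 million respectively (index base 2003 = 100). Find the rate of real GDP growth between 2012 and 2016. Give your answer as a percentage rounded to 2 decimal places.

-13.99%

Real GDP 2012 = 5955.3 / 1.242 = 4794.93.
Real GDP 2016 = 6388.6 / 1.549 = 4124.34.
Real growth = 4124.34 / 4794.93 − 1 = -0.1399.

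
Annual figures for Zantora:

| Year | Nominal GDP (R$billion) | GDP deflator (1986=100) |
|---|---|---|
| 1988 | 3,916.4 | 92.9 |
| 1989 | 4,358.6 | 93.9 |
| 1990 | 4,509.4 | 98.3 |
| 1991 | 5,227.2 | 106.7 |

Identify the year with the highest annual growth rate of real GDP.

1989: real = 4358.6/0.939 = 4641.75; growth vs 1988 (4215.72) = 10.11%.
1990: real = 4509.4/0.983 = 4587.39; growth vs 1989 (4641.75) = -1.17%.
1991: real = 5227.2/1.067 = 4898.97; growth vs 1990 (4587.39) = 6.79%.

1989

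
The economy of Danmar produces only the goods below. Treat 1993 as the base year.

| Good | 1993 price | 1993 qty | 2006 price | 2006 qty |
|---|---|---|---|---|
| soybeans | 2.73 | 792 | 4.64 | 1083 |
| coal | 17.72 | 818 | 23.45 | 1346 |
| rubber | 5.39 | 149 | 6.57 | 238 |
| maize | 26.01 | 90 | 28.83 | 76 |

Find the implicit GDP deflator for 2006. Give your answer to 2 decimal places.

Nominal GDP 2006 = 4.64·1083 + 23.45·1346 + 6.57·238 + 28.83·76 = 40343.56.
Real GDP 2006 (at 1993 prices) = 2.73·1083 + 17.72·1346 + 5.39·238 + 26.01·76 = 30067.29.
Deflator = Nominal/Real × 100 = 40343.56/30067.29 × 100 = 134.178.

134.18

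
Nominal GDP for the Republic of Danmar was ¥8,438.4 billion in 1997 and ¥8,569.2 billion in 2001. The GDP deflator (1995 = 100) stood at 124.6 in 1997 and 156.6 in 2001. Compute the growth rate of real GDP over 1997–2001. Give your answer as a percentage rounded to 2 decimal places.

-19.20%

Real GDP 1997 = 8438.4 / 1.246 = 6772.39.
Real GDP 2001 = 8569.2 / 1.566 = 5472.03.
Real growth = 5472.03 / 6772.39 − 1 = -0.1920.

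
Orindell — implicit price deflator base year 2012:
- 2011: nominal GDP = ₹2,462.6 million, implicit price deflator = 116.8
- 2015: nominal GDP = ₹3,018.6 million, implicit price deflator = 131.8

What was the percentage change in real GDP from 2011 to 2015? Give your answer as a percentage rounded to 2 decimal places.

Real GDP 2011 = 2462.6 / 1.168 = 2108.39.
Real GDP 2015 = 3018.6 / 1.318 = 2290.29.
Real growth = 2290.29 / 2108.39 − 1 = 0.0863.

8.63%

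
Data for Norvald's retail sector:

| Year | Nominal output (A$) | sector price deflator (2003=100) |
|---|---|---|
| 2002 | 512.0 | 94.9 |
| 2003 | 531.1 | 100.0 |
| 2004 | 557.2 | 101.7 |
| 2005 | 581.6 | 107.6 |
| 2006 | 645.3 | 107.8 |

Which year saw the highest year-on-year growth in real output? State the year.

2006

2003: real = 531.1/1.000 = 531.10; growth vs 2002 (539.52) = -1.56%.
2004: real = 557.2/1.017 = 547.89; growth vs 2003 (531.10) = 3.16%.
2005: real = 581.6/1.076 = 540.52; growth vs 2004 (547.89) = -1.35%.
2006: real = 645.3/1.078 = 598.61; growth vs 2005 (540.52) = 10.75%.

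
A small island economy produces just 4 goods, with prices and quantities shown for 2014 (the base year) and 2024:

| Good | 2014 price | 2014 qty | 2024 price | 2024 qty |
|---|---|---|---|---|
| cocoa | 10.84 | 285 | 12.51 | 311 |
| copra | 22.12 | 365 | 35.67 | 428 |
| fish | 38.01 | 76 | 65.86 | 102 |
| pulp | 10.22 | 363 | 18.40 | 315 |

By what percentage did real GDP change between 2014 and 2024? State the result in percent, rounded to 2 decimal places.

12.23%

Real GDP 2014 = Nominal GDP 2014 = 10.84·285 + 22.12·365 + 38.01·76 + 10.22·363 = 17761.82.
Real GDP 2024 (at 2014 prices) = 10.84·311 + 22.12·428 + 38.01·102 + 10.22·315 = 19934.92.
Real growth = 19934.92/17761.82 − 1 = 0.1223.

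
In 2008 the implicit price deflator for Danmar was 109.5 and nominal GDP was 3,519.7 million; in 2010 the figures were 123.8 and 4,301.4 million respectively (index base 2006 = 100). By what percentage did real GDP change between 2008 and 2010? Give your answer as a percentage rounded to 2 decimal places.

8.09%

Deflate each year: 2008 → 3519.7/1.095 = 3214.34; 2010 → 4301.4/1.238 = 3474.47.
So real GDP changed by 3474.47/3214.34 − 1 = 0.0809, i.e. 8.09%.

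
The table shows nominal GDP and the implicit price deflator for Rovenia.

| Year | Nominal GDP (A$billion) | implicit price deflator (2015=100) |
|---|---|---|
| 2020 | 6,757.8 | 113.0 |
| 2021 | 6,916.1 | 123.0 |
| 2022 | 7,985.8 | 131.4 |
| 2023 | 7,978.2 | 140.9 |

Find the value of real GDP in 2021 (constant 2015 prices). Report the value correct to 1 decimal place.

Real GDP 2021 = 6916.1 / 1.230 = 5622.85.

A$5,622.8 billion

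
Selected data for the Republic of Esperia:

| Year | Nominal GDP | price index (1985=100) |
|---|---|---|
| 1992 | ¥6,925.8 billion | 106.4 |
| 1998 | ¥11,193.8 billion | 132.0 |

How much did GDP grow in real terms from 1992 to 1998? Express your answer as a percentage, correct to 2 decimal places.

Deflate each year: 1992 → 6925.8/1.064 = 6509.21; 1998 → 11193.8/1.320 = 8480.15.
So real GDP changed by 8480.15/6509.21 − 1 = 0.3028, i.e. 30.28%.

30.28%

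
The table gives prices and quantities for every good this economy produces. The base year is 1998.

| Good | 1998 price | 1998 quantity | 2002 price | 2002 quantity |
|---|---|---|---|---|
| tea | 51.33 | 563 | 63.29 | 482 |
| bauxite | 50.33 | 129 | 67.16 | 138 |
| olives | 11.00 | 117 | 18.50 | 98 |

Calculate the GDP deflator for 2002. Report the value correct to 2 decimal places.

126.93

Nominal GDP 2002 = 63.29·482 + 67.16·138 + 18.50·98 = 41586.86.
Real GDP 2002 (at 1998 prices) = 51.33·482 + 50.33·138 + 11.00·98 = 32764.60.
Deflator = Nominal/Real × 100 = 41586.86/32764.60 × 100 = 126.926.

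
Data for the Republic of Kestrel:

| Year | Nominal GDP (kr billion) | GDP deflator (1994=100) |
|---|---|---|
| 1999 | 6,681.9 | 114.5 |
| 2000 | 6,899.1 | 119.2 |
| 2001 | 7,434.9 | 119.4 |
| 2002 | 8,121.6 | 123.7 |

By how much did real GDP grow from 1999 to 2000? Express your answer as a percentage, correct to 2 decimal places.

-0.82%

Real GDP 1999 = 6681.9/1.145 = 5835.72.
Real GDP 2000 = 6899.1/1.192 = 5787.84.
Change = 5787.84/5835.72 − 1 = -0.0082.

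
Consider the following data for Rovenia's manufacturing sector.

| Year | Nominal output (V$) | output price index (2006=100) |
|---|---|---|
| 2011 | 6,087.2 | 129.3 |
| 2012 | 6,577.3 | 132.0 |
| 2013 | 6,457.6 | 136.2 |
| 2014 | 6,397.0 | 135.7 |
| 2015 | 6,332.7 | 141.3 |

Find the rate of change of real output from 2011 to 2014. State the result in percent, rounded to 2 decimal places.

Real output 2011 = 6087.2/1.293 = 4707.81.
Real output 2014 = 6397.0/1.357 = 4714.08.
Change = 4714.08/4707.81 − 1 = 0.0013.

0.13%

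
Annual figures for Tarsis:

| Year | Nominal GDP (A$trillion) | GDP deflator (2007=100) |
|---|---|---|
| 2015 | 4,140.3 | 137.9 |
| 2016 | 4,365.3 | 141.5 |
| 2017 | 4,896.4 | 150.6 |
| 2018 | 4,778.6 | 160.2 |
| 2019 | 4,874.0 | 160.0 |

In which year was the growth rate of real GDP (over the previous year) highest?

2016: real = 4365.3/1.415 = 3085.02; growth vs 2015 (3002.39) = 2.75%.
2017: real = 4896.4/1.506 = 3251.26; growth vs 2016 (3085.02) = 5.39%.
2018: real = 4778.6/1.602 = 2982.90; growth vs 2017 (3251.26) = -8.25%.
2019: real = 4874.0/1.600 = 3046.25; growth vs 2018 (2982.90) = 2.12%.

2017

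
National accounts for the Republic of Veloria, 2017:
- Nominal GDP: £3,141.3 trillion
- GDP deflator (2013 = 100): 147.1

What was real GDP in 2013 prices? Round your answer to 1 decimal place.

£2,135.5 trillion

Real GDP = Nominal / (GDP deflator/100) = 3141.3 / 1.471 = 2135.49.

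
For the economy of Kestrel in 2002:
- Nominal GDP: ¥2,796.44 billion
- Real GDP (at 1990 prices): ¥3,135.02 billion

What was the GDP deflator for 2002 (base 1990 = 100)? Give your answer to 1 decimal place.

89.2

GDP deflator = (Nominal / Real) × 100 = 2796.44 / 3135.02 × 100 = 89.20.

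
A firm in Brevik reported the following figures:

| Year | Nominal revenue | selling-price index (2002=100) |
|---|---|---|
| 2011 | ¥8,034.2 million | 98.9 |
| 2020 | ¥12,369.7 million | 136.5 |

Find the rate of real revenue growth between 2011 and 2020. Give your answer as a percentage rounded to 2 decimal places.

Deflate each year: 2011 → 8034.2/0.989 = 8123.56; 2020 → 12369.7/1.365 = 9062.05.
So real revenue changed by 9062.05/8123.56 − 1 = 0.1155, i.e. 11.55%.

11.55%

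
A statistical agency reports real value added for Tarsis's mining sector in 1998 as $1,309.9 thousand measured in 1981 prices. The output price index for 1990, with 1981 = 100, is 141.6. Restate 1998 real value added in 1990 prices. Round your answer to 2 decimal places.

$1,854.82 thousand

Real value added in 1990 prices = Real value added in 1981 prices × (P_1990/P_1981) = 1309.9 × 1.416 = 1854.82.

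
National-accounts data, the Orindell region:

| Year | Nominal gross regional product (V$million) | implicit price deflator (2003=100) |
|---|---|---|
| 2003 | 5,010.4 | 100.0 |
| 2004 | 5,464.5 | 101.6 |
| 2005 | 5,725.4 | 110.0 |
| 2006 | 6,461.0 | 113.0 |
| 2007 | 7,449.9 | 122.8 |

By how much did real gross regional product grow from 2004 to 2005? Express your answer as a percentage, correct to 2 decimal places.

-3.23%

Real gross regional product 2004 = 5464.5/1.016 = 5378.44.
Real gross regional product 2005 = 5725.4/1.100 = 5204.91.
Change = 5204.91/5378.44 − 1 = -0.0323.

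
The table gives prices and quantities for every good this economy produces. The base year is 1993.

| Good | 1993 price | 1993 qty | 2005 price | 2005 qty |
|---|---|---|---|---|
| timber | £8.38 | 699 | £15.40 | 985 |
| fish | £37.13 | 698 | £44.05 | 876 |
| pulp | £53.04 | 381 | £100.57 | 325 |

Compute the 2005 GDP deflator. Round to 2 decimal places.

148.99

Nominal GDP 2005 = 15.40·985 + 44.05·876 + 100.57·325 = 86442.05.
Real GDP 2005 (at 1993 prices) = 8.38·985 + 37.13·876 + 53.04·325 = 58018.18.
Deflator = Nominal/Real × 100 = 86442.05/58018.18 × 100 = 148.991.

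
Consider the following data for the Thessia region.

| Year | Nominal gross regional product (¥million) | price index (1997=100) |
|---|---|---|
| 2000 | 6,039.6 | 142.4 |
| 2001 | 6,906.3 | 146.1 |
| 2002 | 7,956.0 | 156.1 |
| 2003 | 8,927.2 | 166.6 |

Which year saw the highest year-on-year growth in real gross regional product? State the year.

2001

2001: real = 6906.3/1.461 = 4727.10; growth vs 2000 (4241.29) = 11.45%.
2002: real = 7956.0/1.561 = 5096.73; growth vs 2001 (4727.10) = 7.82%.
2003: real = 8927.2/1.666 = 5358.46; growth vs 2002 (5096.73) = 5.14%.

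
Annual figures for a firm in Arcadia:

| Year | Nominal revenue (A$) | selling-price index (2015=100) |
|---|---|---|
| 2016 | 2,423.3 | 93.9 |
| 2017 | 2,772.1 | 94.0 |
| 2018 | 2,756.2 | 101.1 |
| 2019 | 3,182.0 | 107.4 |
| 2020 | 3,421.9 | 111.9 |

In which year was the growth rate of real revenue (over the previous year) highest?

2017: real = 2772.1/0.940 = 2949.04; growth vs 2016 (2580.72) = 14.27%.
2018: real = 2756.2/1.011 = 2726.21; growth vs 2017 (2949.04) = -7.56%.
2019: real = 3182.0/1.074 = 2962.76; growth vs 2018 (2726.21) = 8.68%.
2020: real = 3421.9/1.119 = 3058.00; growth vs 2019 (2962.76) = 3.21%.

2017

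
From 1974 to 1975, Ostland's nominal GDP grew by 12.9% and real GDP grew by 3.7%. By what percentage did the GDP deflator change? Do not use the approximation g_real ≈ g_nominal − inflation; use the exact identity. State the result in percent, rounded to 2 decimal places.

(1 + g_nom) = (1 + g_real)(1 + π), so π = 1.1290 / 1.0370 − 1 = 0.08872.

8.87%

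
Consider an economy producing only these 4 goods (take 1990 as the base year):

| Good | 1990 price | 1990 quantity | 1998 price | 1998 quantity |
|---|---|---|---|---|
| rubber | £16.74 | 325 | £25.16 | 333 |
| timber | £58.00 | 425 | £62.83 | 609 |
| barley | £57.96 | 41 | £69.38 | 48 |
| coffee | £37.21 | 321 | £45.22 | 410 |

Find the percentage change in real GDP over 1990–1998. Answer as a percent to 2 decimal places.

Real GDP 1990 = Nominal GDP 1990 = 16.74·325 + 58.00·425 + 57.96·41 + 37.21·321 = 44411.27.
Real GDP 1998 (at 1990 prices) = 16.74·333 + 58.00·609 + 57.96·48 + 37.21·410 = 58934.60.
Real growth = 58934.60/44411.27 − 1 = 0.3270.

32.70%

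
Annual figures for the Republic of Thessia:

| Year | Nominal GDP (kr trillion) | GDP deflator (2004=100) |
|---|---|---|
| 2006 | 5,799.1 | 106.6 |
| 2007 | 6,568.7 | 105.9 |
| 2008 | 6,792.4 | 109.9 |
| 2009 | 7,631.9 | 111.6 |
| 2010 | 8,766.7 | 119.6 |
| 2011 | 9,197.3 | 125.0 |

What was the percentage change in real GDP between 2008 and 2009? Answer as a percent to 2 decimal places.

10.65%

Real GDP 2008 = 6792.4/1.099 = 6180.53.
Real GDP 2009 = 7631.9/1.116 = 6838.62.
Change = 6838.62/6180.53 − 1 = 0.1065.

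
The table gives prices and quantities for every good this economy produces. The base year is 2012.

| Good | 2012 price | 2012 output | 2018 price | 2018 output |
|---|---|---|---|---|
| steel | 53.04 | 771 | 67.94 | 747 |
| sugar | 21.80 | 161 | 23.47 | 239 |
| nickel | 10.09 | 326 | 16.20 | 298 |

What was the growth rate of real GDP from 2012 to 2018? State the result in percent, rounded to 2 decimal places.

Real GDP 2012 = Nominal GDP 2012 = 53.04·771 + 21.80·161 + 10.09·326 = 47692.98.
Real GDP 2018 (at 2012 prices) = 53.04·747 + 21.80·239 + 10.09·298 = 47837.90.
Real growth = 47837.90/47692.98 − 1 = 0.0030.

0.30%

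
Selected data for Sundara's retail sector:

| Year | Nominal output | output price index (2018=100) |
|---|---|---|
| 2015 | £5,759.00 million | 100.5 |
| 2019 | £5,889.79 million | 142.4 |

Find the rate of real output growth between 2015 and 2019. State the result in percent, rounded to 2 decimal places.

Deflate each year: 2015 → 5759.00/1.005 = 5730.35; 2019 → 5889.79/1.424 = 4136.09.
So real output changed by 4136.09/5730.35 − 1 = -0.2782, i.e. -27.82%.

-27.82%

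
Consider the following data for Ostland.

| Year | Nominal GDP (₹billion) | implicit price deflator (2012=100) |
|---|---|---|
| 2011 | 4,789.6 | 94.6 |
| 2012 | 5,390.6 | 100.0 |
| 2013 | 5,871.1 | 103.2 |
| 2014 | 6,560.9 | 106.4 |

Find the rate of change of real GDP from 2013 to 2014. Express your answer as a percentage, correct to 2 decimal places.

8.39%

Real GDP 2013 = 5871.1/1.032 = 5689.05.
Real GDP 2014 = 6560.9/1.064 = 6166.26.
Change = 6166.26/5689.05 − 1 = 0.0839.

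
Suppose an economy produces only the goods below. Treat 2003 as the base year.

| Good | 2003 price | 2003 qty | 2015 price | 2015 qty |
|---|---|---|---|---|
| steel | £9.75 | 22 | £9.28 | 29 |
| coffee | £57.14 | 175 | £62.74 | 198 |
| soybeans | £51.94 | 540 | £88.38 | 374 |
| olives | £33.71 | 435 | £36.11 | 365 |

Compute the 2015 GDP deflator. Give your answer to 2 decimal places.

136.01

Nominal GDP 2015 = 9.28·29 + 62.74·198 + 88.38·374 + 36.11·365 = 58925.91.
Real GDP 2015 (at 2003 prices) = 9.75·29 + 57.14·198 + 51.94·374 + 33.71·365 = 43326.18.
Deflator = Nominal/Real × 100 = 58925.91/43326.18 × 100 = 136.005.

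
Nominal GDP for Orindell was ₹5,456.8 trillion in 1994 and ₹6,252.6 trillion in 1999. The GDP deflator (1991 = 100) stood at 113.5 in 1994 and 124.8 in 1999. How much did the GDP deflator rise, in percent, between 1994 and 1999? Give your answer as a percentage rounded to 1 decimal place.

Price-level change = 124.8 / 113.5 − 1 = 0.0996.

10.0%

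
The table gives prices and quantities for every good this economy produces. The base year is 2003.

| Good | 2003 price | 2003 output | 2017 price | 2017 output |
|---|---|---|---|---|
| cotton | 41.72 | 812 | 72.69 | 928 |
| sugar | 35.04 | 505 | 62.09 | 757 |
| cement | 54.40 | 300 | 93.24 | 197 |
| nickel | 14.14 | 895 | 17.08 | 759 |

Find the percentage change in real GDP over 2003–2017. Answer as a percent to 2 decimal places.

7.63%

Real GDP 2003 = Nominal GDP 2003 = 41.72·812 + 35.04·505 + 54.40·300 + 14.14·895 = 80547.14.
Real GDP 2017 (at 2003 prices) = 41.72·928 + 35.04·757 + 54.40·197 + 14.14·759 = 86690.50.
Real growth = 86690.50/80547.14 − 1 = 0.0763.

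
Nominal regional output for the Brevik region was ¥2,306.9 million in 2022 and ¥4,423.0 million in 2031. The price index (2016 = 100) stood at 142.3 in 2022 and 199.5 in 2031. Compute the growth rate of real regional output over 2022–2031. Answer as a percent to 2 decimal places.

36.76%

Real regional output 2022 = 2306.9 / 1.423 = 1621.15.
Real regional output 2031 = 4423.0 / 1.995 = 2217.04.
Real growth = 2217.04 / 1621.15 − 1 = 0.3676.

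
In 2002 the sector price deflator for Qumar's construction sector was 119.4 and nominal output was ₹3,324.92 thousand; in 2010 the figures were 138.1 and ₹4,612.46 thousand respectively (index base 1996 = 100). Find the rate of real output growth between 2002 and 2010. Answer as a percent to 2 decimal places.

Real output 2002 = 3324.92 / 1.194 = 2784.69.
Real output 2010 = 4612.46 / 1.381 = 3339.94.
Real growth = 3339.94 / 2784.69 − 1 = 0.1994.

19.94%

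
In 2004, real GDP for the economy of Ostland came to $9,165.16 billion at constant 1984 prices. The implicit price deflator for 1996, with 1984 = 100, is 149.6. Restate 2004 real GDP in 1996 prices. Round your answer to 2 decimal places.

$13,711.08 billion

Real GDP in 1996 prices = Real GDP in 1984 prices × (P_1996/P_1984) = 9165.16 × 1.496 = 13711.08.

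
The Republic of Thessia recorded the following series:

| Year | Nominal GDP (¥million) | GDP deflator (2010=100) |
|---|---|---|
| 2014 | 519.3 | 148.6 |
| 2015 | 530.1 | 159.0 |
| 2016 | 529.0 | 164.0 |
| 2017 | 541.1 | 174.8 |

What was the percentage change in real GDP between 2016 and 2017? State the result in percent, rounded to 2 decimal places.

Real GDP 2016 = 529.0/1.640 = 322.56.
Real GDP 2017 = 541.1/1.748 = 309.55.
Change = 309.55/322.56 − 1 = -0.0403.

-4.03%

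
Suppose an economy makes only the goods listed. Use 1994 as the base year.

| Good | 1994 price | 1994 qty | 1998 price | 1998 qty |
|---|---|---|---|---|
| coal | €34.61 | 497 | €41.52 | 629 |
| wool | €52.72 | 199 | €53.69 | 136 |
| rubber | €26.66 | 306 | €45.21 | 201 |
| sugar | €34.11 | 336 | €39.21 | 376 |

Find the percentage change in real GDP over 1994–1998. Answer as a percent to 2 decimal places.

Real GDP 1994 = Nominal GDP 1994 = 34.61·497 + 52.72·199 + 26.66·306 + 34.11·336 = 47311.37.
Real GDP 1998 (at 1994 prices) = 34.61·629 + 52.72·136 + 26.66·201 + 34.11·376 = 47123.63.
Real growth = 47123.63/47311.37 − 1 = -0.0040.

-0.40%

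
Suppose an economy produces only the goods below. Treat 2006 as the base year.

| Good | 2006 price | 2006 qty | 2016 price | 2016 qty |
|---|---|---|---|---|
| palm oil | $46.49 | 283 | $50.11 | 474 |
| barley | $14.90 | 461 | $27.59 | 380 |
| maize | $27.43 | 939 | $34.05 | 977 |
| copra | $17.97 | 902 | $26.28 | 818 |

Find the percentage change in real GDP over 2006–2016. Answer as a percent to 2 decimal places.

11.62%

Real GDP 2006 = Nominal GDP 2006 = 46.49·283 + 14.90·461 + 27.43·939 + 17.97·902 = 61991.28.
Real GDP 2016 (at 2006 prices) = 46.49·474 + 14.90·380 + 27.43·977 + 17.97·818 = 69196.83.
Real growth = 69196.83/61991.28 − 1 = 0.1162.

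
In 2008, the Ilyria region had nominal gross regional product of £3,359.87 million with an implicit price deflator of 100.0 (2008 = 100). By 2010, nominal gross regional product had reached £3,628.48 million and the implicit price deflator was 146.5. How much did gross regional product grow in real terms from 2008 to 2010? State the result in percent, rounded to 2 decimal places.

Deflate each year: 2008 → 3359.87/1.000 = 3359.87; 2010 → 3628.48/1.465 = 2476.78.
So real gross regional product changed by 2476.78/3359.87 − 1 = -0.2628, i.e. -26.28%.

-26.28%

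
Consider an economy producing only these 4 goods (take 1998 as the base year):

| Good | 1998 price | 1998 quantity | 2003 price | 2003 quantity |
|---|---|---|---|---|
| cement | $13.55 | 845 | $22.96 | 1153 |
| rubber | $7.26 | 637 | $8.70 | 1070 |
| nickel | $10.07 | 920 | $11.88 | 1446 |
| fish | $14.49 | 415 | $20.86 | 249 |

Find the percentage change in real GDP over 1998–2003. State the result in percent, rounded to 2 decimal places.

Real GDP 1998 = Nominal GDP 1998 = 13.55·845 + 7.26·637 + 10.07·920 + 14.49·415 = 31352.12.
Real GDP 2003 (at 1998 prices) = 13.55·1153 + 7.26·1070 + 10.07·1446 + 14.49·249 = 41560.58.
Real growth = 41560.58/31352.12 − 1 = 0.3256.

32.56%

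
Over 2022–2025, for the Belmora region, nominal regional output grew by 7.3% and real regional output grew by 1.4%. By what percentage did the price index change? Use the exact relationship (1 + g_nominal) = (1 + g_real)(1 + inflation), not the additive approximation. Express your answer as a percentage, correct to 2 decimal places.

5.82%

(1 + g_nom) = (1 + g_real)(1 + π), so π = 1.0730 / 1.0140 − 1 = 0.05819.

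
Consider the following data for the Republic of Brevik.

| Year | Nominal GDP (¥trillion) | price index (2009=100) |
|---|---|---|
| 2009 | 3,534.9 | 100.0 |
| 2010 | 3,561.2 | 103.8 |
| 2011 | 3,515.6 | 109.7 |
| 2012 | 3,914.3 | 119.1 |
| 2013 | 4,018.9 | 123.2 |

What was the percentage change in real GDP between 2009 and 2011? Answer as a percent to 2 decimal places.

-9.34%

Real GDP 2009 = 3534.9/1.000 = 3534.90.
Real GDP 2011 = 3515.6/1.097 = 3204.74.
Change = 3204.74/3534.90 − 1 = -0.0934.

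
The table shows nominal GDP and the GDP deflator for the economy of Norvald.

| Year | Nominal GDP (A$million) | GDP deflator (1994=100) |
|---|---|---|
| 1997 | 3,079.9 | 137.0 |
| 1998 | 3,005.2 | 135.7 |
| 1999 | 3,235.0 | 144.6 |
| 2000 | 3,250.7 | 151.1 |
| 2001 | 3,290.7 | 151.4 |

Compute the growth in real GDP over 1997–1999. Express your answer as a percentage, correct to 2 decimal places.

-0.48%

Real GDP 1997 = 3079.9/1.370 = 2248.10.
Real GDP 1999 = 3235.0/1.446 = 2237.21.
Change = 2237.21/2248.10 − 1 = -0.0048.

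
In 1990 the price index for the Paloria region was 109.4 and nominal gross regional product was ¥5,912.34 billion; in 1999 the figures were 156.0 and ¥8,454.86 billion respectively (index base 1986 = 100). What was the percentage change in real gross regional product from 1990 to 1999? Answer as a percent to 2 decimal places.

0.29%

Real gross regional product 1990 = 5912.34 / 1.094 = 5404.33.
Real gross regional product 1999 = 8454.86 / 1.560 = 5419.78.
Real growth = 5419.78 / 5404.33 − 1 = 0.0029.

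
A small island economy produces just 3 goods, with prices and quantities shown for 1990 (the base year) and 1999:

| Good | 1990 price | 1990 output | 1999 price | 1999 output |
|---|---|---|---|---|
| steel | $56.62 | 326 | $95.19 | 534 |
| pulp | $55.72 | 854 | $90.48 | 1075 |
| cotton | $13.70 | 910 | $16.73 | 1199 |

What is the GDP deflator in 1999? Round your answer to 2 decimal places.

Nominal GDP 1999 = 95.19·534 + 90.48·1075 + 16.73·1199 = 168156.73.
Real GDP 1999 (at 1990 prices) = 56.62·534 + 55.72·1075 + 13.70·1199 = 106560.38.
Deflator = Nominal/Real × 100 = 168156.73/106560.38 × 100 = 157.804.

157.80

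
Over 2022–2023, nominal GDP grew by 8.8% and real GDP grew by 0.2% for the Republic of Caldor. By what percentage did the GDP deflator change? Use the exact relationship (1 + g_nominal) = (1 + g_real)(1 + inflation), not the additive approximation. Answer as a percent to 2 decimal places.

8.58%

(1 + g_nom) = (1 + g_real)(1 + π), so π = 1.0880 / 1.0020 − 1 = 0.08583.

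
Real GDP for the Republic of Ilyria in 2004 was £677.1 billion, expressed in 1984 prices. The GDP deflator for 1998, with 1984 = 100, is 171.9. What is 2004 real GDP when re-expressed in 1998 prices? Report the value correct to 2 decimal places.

£1,163.93 billion

Real GDP in 1998 prices = Real GDP in 1984 prices × (P_1998/P_1984) = 677.1 × 1.719 = 1163.93.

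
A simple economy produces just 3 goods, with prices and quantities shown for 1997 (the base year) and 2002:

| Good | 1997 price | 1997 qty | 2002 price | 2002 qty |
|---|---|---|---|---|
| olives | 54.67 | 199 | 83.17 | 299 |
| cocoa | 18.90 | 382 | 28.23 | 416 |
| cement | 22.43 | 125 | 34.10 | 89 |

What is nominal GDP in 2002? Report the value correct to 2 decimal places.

39646.41

Nominal GDP 2002 = Σ (p_2002 × q_2002) = 83.17·299 + 28.23·416 + 34.10·89 = 39646.41.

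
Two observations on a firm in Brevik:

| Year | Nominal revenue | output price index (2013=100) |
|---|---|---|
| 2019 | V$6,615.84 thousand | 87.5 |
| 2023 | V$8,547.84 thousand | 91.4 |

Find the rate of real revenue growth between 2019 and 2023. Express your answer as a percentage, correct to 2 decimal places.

Deflate each year: 2019 → 6615.84/0.875 = 7560.96; 2023 → 8547.84/0.914 = 9352.12.
So real revenue changed by 9352.12/7560.96 − 1 = 0.2369, i.e. 23.69%.

23.69%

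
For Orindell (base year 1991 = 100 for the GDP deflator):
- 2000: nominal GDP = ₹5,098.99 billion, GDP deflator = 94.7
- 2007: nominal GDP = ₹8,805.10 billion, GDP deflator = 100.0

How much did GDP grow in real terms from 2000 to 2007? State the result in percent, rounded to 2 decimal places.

Real GDP 2000 = 5098.99 / 0.947 = 5384.36.
Real GDP 2007 = 8805.10 / 1.000 = 8805.10.
Real growth = 8805.10 / 5384.36 − 1 = 0.6353.

63.53%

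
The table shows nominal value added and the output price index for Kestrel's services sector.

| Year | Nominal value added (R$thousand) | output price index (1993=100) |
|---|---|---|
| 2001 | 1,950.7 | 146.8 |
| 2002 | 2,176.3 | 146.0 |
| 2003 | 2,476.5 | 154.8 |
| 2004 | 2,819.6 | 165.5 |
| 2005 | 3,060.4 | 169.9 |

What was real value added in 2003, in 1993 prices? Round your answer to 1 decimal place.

R$1,599.8 thousand

Real value added 2003 = 2476.5 / 1.548 = 1599.81.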